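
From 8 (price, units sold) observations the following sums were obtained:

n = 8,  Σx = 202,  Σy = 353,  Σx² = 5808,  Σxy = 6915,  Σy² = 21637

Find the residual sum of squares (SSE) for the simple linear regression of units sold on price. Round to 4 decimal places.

417.0544

Sxx = Σx² − (Σx)²/n = 5808 − 5100.5 = 707.5
Sxy = Σxy − (Σx)(Σy)/n = 6915 − 8913.25 = -1998.25
Syy = Σy² − (Σy)²/n = 21637 − 15576.125 = 6060.875
b = Sxy/Sxx = -1998.25/707.5 = -2.824382
SSE = Syy − b·Sxy = 6060.875 − (-2.824382)·(-1998.25) = 417.054417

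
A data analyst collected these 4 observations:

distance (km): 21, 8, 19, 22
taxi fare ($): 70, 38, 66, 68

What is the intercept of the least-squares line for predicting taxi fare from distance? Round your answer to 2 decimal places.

n = 4, Σx = 70, Σy = 242, Σxy = 4524, Σx² = 1350
Sxx = Σx² − (Σx)²/n = 1350 − 1225 = 125
Sxy = Σxy − (Σx)(Σy)/n = 4524 − 4235 = 289
b = Sxy/Sxx = 289/125 = 2.312
a = ȳ − b·x̄ = 60.5 − 2.312·17.5 = 20.04

20.04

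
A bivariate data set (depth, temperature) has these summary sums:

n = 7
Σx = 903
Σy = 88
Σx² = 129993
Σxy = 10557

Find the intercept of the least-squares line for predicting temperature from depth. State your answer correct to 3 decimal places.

Sxx = Σx² − (Σx)²/n = 129993 − 116487 = 13506
Sxy = Σxy − (Σx)(Σy)/n = 10557 − 11352 = -795
b = Sxy/Sxx = -795/13506 = -0.058863
a = ȳ − b·x̄ = 12.571429 − (-0.058863)·129 = 20.164720

20.165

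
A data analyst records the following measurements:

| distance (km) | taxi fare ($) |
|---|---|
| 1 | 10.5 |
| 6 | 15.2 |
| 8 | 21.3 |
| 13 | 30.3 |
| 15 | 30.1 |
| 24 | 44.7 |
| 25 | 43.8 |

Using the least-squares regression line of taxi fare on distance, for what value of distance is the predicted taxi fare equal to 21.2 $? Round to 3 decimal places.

8.494

n = 7, Σx = 92, Σy = 195.9, Σxy = 3285.3, Σx² = 1696
Sxx = Σx² − (Σx)²/n = 1696 − 1209.142857 = 486.857143
Sxy = Σxy − (Σx)(Σy)/n = 3285.3 − 2574.685714 = 710.614286
b = Sxy/Sxx = 710.614286/486.857143 = 1.459595
a = ȳ − b·x̄ = 27.985714 − 1.459595·13.142857 = 8.802465
Set a + b·x = 21.2: x = (21.2 − 8.802465) / 1.459595 = 8.493818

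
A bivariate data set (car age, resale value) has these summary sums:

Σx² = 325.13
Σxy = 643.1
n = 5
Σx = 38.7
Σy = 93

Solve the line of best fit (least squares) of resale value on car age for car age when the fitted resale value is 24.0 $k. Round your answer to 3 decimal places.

5.939

Sxx = Σx² − (Σx)²/n = 325.13 − 299.538 = 25.592
Sxy = Σxy − (Σx)(Σy)/n = 643.1 − 719.82 = -76.72
b = Sxy/Sxx = -76.72/25.592 = -2.997812
a = ȳ − b·x̄ = 18.6 − (-2.997812)·7.74 = 41.803063
Set a + b·x = 24.0: x = (24.0 − 41.803063) / (-2.997812) = 5.938686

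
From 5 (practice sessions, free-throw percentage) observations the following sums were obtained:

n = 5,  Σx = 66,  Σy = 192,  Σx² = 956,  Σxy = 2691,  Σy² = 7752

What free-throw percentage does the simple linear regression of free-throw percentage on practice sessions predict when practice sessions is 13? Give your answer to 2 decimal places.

Sxx = Σx² − (Σx)²/n = 956 − 871.2 = 84.8
Sxy = Σxy − (Σx)(Σy)/n = 2691 − 2534.4 = 156.6
b = Sxy/Sxx = 156.6/84.8 = 1.846698
a = ȳ − b·x̄ = 38.4 − 1.846698·13.2 = 14.023585
ŷ(13) = a + b·13 = 14.023585 + 1.846698·13 = 38.030660

38.03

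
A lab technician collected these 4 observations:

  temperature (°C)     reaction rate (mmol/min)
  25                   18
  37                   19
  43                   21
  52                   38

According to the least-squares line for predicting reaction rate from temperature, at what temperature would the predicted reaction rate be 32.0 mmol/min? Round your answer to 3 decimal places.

n = 4, Σx = 157, Σy = 96, Σxy = 4032, Σx² = 6547
Sxx = Σx² − (Σx)²/n = 6547 − 6162.25 = 384.75
Sxy = Σxy − (Σx)(Σy)/n = 4032 − 3768 = 264
b = Sxy/Sxx = 264/384.75 = 0.686160
a = ȳ − b·x̄ = 24 − 0.686160·39.25 = -2.931774
Set a + b·x = 32.0: x = (32.0 − (-2.931774)) / 0.686160 = 50.909091

50.909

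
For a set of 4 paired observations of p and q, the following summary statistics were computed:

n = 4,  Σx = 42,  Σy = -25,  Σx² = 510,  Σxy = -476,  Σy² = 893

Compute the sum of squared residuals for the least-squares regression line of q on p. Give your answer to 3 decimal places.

76.138

Sxx = Σx² − (Σx)²/n = 510 − 441 = 69
Sxy = Σxy − (Σx)(Σy)/n = -476 − (-262.5) = -213.5
Syy = Σy² − (Σy)²/n = 893 − 156.25 = 736.75
b = Sxy/Sxx = -213.5/69 = -3.094203
SSE = Syy − b·Sxy = 736.75 − (-3.094203)·(-213.5) = 76.137681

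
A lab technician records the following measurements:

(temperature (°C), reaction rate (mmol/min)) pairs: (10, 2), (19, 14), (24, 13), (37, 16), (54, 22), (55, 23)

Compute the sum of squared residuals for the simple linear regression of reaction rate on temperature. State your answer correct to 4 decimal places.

40.1435

n = 6, Σx = 199, Σy = 90, Σxy = 3643, Σx² = 8347, Σy² = 1638
Sxx = Σx² − (Σx)²/n = 8347 − 6600.166667 = 1746.833333
Sxy = Σxy − (Σx)(Σy)/n = 3643 − 2985 = 658
Syy = Σy² − (Σy)²/n = 1638 − 1350 = 288
b = Sxy/Sxx = 658/1746.833333 = 0.376682
SSE = Syy − b·Sxy = 288 − 0.376682·658 = 40.143498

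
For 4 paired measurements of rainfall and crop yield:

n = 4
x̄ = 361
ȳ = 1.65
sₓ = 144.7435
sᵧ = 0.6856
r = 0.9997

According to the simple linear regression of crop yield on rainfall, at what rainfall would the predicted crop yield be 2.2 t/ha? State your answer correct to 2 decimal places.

b = r · sᵧ/sₓ = 0.9997 · 0.6856/144.7435 = 0.004735
a = ȳ − b·x̄ = 1.65 − 0.004735·361 = -0.059419
Set a + b·x = 2.2: x = (2.2 − (-0.059419)) / 0.004735 = 477.150547

477.15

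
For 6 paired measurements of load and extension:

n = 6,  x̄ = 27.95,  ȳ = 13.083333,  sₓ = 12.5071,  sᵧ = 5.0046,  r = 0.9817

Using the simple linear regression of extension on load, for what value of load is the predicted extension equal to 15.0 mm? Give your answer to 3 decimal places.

b = r · sᵧ/sₓ = 0.9817 · 5.0046/12.5071 = 0.392818
a = ȳ − b·x̄ = 13.083333 − 0.392818·27.95 = 2.104066
Set a + b·x = 15.0: x = (15.0 − 2.104066) / 0.392818 = 32.829273

32.829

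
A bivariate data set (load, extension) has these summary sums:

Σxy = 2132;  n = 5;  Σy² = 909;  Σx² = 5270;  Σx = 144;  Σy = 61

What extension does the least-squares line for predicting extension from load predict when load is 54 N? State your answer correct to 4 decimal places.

Sxx = Σx² − (Σx)²/n = 5270 − 4147.2 = 1122.8
Sxy = Σxy − (Σx)(Σy)/n = 2132 − 1756.8 = 375.2
b = Sxy/Sxx = 375.2/1122.8 = 0.334165
a = ȳ − b·x̄ = 12.2 − 0.334165·28.8 = 2.576060
ŷ(54) = a + b·54 = 2.576060 + 0.334165·54 = 20.620948

20.6209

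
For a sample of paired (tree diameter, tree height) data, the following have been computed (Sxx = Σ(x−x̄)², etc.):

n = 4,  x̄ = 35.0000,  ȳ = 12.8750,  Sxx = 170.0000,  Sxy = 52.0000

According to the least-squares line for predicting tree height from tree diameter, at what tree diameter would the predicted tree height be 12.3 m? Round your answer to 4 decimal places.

b = Sxy/Sxx = 52/170 = 0.305882
a = ȳ − b·x̄ = 12.875 − 0.305882·35 = 2.169118
Set a + b·x = 12.3: x = (12.3 − 2.169118) / 0.305882 = 33.120192

33.1202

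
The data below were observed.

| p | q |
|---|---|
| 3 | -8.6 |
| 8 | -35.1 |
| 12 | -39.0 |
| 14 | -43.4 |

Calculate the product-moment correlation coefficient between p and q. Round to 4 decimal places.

-0.9461

n = 4, Σx = 37, Σy = -126.1, Σxy = -1382.2, Σx² = 413, Σy² = 4710.53
Sxx = Σx² − (Σx)²/n = 413 − 342.25 = 70.75
Sxy = Σxy − (Σx)(Σy)/n = -1382.2 − (-1166.425) = -215.775
Syy = Σy² − (Σy)²/n = 4710.53 − 3975.3025 = 735.2275
r = Sxy/√(Sxx·Syy) = -215.775/√(52017.345625) = -215.775/228.073115 = -0.946078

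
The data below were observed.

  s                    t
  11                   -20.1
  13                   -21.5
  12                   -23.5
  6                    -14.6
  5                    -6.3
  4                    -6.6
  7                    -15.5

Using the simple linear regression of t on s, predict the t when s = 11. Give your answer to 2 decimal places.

n = 7, Σx = 58, Σy = -108.1, Σxy = -1036.6, Σx² = 560
Sxx = Σx² − (Σx)²/n = 560 − 480.571429 = 79.428571
Sxy = Σxy − (Σx)(Σy)/n = -1036.6 − (-895.685714) = -140.914286
b = Sxy/Sxx = -140.914286/79.428571 = -1.774101
a = ȳ − b·x̄ = -15.442857 − (-1.774101)·8.285714 = -0.743165
ŷ(11) = a + b·11 = -0.743165 + (-1.774101)·11 = -20.258273

-20.26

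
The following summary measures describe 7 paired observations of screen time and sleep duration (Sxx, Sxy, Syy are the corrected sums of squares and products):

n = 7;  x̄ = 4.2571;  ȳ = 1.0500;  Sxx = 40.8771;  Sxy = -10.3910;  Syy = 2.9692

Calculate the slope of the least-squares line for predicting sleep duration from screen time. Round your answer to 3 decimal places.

-0.254

b = Sxy/Sxx = -10.391/40.8771 = -0.254201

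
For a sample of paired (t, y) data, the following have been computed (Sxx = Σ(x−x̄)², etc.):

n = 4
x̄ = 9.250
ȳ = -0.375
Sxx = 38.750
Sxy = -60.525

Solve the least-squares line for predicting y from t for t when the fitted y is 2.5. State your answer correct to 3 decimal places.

b = Sxy/Sxx = -60.525/38.75 = -1.561935
a = ȳ − b·x̄ = -0.375 − (-1.561935)·9.25 = 14.072903
Set a + b·x = 2.5: x = (2.5 − 14.072903) / (-1.561935) = 7.409335

7.409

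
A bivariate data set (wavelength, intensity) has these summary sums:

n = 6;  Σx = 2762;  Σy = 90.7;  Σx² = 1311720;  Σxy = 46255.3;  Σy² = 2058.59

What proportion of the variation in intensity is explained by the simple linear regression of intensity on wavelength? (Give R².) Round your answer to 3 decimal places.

Sxx = Σx² − (Σx)²/n = 1311720 − 1271440.666667 = 40279.333333
Sxy = Σxy − (Σx)(Σy)/n = 46255.3 − 41752.233333 = 4503.066667
Syy = Σy² − (Σy)²/n = 2058.59 − 1371.081667 = 687.508333
R² = Sxy²/(Sxx·Syy) = (4503.066667)²/(40279.333333·687.508333) = 0.732245

0.732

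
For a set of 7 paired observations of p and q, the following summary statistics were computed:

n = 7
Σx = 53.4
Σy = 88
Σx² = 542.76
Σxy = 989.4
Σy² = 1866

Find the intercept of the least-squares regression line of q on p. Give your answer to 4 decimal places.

Sxx = Σx² − (Σx)²/n = 542.76 − 407.365714 = 135.394286
Sxy = Σxy − (Σx)(Σy)/n = 989.4 − 671.314286 = 318.085714
b = Sxy/Sxx = 318.085714/135.394286 = 2.349329
a = ȳ − b·x̄ = 12.571429 − 2.349329·7.628571 = -5.350595

-5.3506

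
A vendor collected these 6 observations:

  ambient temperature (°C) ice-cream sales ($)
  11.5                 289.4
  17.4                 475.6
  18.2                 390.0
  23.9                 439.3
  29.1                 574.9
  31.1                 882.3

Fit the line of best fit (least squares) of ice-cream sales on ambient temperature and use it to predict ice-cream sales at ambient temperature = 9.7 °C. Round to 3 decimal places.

n = 6, Σx = 131.2, Σy = 3051.5, Σxy = 73369.93, Σx² = 3151.48
Sxx = Σx² − (Σx)²/n = 3151.48 − 2868.906667 = 282.573333
Sxy = Σxy − (Σx)(Σy)/n = 73369.93 − 66726.133333 = 6643.796667
b = Sxy/Sxx = 6643.796667/282.573333 = 23.511761
a = ȳ − b·x̄ = 508.583333 − 23.511761·21.866667 = -5.540506
ŷ(9.7) = a + b·9.7 = -5.540506 + 23.511761·9.7 = 222.523575

222.524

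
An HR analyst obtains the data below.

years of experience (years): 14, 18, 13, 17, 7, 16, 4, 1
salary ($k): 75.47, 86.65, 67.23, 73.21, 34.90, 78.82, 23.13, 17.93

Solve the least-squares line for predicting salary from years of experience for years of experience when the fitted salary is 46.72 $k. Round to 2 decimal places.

n = 8, Σx = 90, Σy = 457.34, Σxy = 6350.71, Σx² = 1300
Sxx = Σx² − (Σx)²/n = 1300 − 1012.5 = 287.5
Sxy = Σxy − (Σx)(Σy)/n = 6350.71 − 5145.075 = 1205.635
b = Sxy/Sxx = 1205.635/287.5 = 4.193513
a = ȳ − b·x̄ = 57.1675 − 4.193513·11.25 = 9.990478
Set a + b·x = 46.72: x = (46.72 − 9.990478) / 4.193513 = 8.758652

8.76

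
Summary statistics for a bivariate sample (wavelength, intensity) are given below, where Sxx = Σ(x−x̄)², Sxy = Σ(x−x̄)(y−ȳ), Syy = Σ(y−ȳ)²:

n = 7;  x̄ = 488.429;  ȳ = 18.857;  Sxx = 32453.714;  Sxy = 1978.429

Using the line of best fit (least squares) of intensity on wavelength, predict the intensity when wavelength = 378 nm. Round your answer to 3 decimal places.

12.125

b = Sxy/Sxx = 1978.429/32453.714 = 0.060962
a = ȳ − b·x̄ = 18.857 − 0.060962·488.429 = -10.918393
ŷ(378) = a + b·378 = -10.918393 + 0.060962·378 = 12.125076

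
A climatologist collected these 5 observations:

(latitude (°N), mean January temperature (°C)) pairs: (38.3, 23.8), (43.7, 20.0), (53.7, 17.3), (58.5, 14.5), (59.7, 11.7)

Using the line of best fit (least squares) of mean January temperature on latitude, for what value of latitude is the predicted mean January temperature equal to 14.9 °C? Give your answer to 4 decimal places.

n = 5, Σx = 253.9, Σy = 87.3, Σxy = 4261.29, Σx² = 13246.61
Sxx = Σx² − (Σx)²/n = 13246.61 − 12893.042 = 353.568
Sxy = Σxy − (Σx)(Σy)/n = 4261.29 − 4433.094 = -171.804
b = Sxy/Sxx = -171.804/353.568 = -0.485915
a = ȳ − b·x̄ = 17.46 − (-0.485915)·50.78 = 42.134764
Set a + b·x = 14.9: x = (14.9 − 42.134764) / (-0.485915) = 56.048411

56.0484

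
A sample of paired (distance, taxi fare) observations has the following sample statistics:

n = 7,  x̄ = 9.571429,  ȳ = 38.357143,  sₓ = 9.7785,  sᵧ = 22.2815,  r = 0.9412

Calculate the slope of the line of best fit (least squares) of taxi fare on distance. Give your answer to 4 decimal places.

2.1446

b = r · sᵧ/sₓ = 0.9412 · 22.2815/9.7785 = 2.144639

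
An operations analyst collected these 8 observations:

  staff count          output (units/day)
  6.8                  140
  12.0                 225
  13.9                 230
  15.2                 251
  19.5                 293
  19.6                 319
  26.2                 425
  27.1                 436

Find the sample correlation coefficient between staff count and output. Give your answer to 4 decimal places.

0.9921

n = 8, Σx = 140.3, Σy = 2319, Σxy = 45580.7, Σx² = 2799.75, Σy² = 744457
Sxx = Σx² − (Σx)²/n = 2799.75 − 2460.51125 = 339.23875
Sxy = Σxy − (Σx)(Σy)/n = 45580.7 − 40669.4625 = 4911.2375
Syy = Σy² − (Σy)²/n = 744457 − 672220.125 = 72236.875
r = Sxy/√(Sxx·Syy) = 4911.2375/√(24505547.178906) = 4911.2375/4950.307786 = 0.992108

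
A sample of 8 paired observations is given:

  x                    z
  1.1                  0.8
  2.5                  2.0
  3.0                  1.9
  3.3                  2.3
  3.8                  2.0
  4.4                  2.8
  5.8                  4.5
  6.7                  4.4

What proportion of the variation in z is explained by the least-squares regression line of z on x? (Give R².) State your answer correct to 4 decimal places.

0.9278

n = 8, Σx = 30.6, Σy = 20.7, Σxy = 94.67, Σx² = 139.68, Σy² = 64.99
Sxx = Σx² − (Σx)²/n = 139.68 − 117.045 = 22.635
Sxy = Σxy − (Σx)(Σy)/n = 94.67 − 79.1775 = 15.4925
Syy = Σy² − (Σy)²/n = 64.99 − 53.56125 = 11.42875
R² = Sxy²/(Sxx·Syy) = (15.4925)²/(22.635·11.42875) = 0.927820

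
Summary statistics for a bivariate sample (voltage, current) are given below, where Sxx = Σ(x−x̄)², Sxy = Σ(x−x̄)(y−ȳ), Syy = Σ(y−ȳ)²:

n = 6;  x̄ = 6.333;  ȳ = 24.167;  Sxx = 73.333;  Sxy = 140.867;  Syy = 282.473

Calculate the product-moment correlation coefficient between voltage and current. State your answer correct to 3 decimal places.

r = Sxy/√(Sxx·Syy) = 140.867/√(20714.592509) = 140.867/143.925649 = 0.978748

0.979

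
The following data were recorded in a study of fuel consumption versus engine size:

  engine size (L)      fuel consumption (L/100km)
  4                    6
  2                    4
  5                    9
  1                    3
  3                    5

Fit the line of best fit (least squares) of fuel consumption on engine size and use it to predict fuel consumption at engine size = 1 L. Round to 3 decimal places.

n = 5, Σx = 15, Σy = 27, Σxy = 95, Σx² = 55
Sxx = Σx² − (Σx)²/n = 55 − 45 = 10
Sxy = Σxy − (Σx)(Σy)/n = 95 − 81 = 14
b = Sxy/Sxx = 14/10 = 1.4
a = ȳ − b·x̄ = 5.4 − 1.4·3 = 1.2
ŷ(1) = a + b·1 = 1.2 + 1.4·1 = 2.6

2.600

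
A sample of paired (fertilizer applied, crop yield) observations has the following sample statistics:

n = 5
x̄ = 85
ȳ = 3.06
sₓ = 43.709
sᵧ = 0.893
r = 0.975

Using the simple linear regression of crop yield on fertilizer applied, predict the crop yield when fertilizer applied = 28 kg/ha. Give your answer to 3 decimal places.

1.925

b = r · sᵧ/sₓ = 0.975 · 0.893/43.709 = 0.019920
a = ȳ − b·x̄ = 3.06 − 0.019920·85 = 1.366816
ŷ(28) = a + b·28 = 1.366816 + 0.019920·28 = 1.924571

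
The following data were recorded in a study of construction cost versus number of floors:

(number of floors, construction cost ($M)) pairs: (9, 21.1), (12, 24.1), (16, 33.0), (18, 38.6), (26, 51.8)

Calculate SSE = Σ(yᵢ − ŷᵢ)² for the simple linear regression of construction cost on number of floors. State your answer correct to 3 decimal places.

6.286

n = 5, Σx = 81, Σy = 168.6, Σxy = 3048.7, Σx² = 1481, Σy² = 6288.22
Sxx = Σx² − (Σx)²/n = 1481 − 1312.2 = 168.8
Sxy = Σxy − (Σx)(Σy)/n = 3048.7 − 2731.32 = 317.38
Syy = Σy² − (Σy)²/n = 6288.22 − 5685.192 = 603.028
b = Sxy/Sxx = 317.38/168.8 = 1.880213
SSE = Syy − b·Sxy = 603.028 − 1.880213·317.38 = 6.285912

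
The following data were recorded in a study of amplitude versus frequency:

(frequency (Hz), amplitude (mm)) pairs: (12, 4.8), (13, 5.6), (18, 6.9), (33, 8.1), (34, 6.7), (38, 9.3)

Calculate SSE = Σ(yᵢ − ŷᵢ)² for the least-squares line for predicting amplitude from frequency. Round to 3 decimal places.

3.408

n = 6, Σx = 148, Σy = 41.4, Σxy = 1103.1, Σx² = 4326, Σy² = 299
Sxx = Σx² − (Σx)²/n = 4326 − 3650.666667 = 675.333333
Sxy = Σxy − (Σx)(Σy)/n = 1103.1 − 1021.2 = 81.9
Syy = Σy² − (Σy)²/n = 299 − 285.66 = 13.34
b = Sxy/Sxx = 81.9/675.333333 = 0.121273
SSE = Syy − b·Sxy = 13.34 − 0.121273·81.9 = 3.407705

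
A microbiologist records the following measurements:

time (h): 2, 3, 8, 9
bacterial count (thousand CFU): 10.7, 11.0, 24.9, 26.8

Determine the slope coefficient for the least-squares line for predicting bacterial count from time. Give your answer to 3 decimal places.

n = 4, Σx = 22, Σy = 73.4, Σxy = 494.8, Σx² = 158
Sxx = Σx² − (Σx)²/n = 158 − 121 = 37
Sxy = Σxy − (Σx)(Σy)/n = 494.8 − 403.7 = 91.1
b = Sxy/Sxx = 91.1/37 = 2.462162

2.462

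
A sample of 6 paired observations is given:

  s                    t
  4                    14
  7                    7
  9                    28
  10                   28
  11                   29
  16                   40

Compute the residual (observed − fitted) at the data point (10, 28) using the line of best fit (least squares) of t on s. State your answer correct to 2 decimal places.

2.38

n = 6, Σx = 57, Σy = 146, Σxy = 1596, Σx² = 623
Sxx = Σx² − (Σx)²/n = 623 − 541.5 = 81.5
Sxy = Σxy − (Σx)(Σy)/n = 1596 − 1387 = 209
b = Sxy/Sxx = 209/81.5 = 2.564417
a = ȳ − b·x̄ = 24.333333 − 2.564417·9.5 = -0.028630
ŷ(10) = -0.028630 + 2.564417·10 = 25.615542
residual = y − ŷ = 28 − 25.615542 = 2.384458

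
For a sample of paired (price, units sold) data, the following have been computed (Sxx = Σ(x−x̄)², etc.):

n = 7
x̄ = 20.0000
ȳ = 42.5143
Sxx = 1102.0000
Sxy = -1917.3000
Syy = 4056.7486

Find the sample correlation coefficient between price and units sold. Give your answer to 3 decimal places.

-0.907

r = Sxy/√(Sxx·Syy) = -1917.3/√(4470536.9572) = -1917.3/2114.364433 = -0.906797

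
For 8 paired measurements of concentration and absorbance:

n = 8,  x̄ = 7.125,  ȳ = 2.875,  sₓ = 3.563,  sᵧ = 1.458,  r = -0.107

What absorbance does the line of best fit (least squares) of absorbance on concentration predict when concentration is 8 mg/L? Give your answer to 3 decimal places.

2.837

b = r · sᵧ/sₓ = -0.107 · 1.458/3.563 = -0.043785
a = ȳ − b·x̄ = 2.875 − (-0.043785)·7.125 = 3.186968
ŷ(8) = a + b·8 = 3.186968 + (-0.043785)·8 = 2.836688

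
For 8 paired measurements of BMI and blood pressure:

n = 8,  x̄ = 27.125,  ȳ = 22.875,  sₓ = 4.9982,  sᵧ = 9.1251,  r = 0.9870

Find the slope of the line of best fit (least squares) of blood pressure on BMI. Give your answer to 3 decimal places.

1.802

b = r · sᵧ/sₓ = 0.987 · 9.1251/4.9982 = 1.801943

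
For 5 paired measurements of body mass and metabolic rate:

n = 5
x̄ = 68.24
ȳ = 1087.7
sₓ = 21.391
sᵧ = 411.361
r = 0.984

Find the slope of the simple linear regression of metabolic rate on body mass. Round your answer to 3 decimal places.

b = r · sᵧ/sₓ = 0.984 · 411.361/21.391 = 18.922875

18.923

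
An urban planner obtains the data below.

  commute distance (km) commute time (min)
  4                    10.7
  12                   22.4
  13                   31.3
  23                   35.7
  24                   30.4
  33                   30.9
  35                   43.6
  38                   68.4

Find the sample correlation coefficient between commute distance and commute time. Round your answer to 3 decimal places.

0.827

n = 8, Σx = 182, Σy = 273.4, Σxy = 7414.1, Σx² = 5192, Σy² = 11328.92
Sxx = Σx² − (Σx)²/n = 5192 − 4140.5 = 1051.5
Sxy = Σxy − (Σx)(Σy)/n = 7414.1 − 6219.85 = 1194.25
Syy = Σy² − (Σy)²/n = 11328.92 − 9343.445 = 1985.475
r = Sxy/√(Sxx·Syy) = 1194.25/√(2087726.9625) = 1194.25/1444.896869 = 0.826530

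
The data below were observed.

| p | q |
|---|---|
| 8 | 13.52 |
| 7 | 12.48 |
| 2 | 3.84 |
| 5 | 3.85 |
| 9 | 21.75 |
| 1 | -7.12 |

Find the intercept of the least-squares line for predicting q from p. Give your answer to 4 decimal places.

-7.2840

n = 6, Σx = 32, Σy = 48.32, Σxy = 411.08, Σx² = 224
Sxx = Σx² − (Σx)²/n = 224 − 170.666667 = 53.333333
Sxy = Σxy − (Σx)(Σy)/n = 411.08 − 257.706667 = 153.373333
b = Sxy/Sxx = 153.373333/53.333333 = 2.87575
a = ȳ − b·x̄ = 8.053333 − 2.87575·5.333333 = -7.284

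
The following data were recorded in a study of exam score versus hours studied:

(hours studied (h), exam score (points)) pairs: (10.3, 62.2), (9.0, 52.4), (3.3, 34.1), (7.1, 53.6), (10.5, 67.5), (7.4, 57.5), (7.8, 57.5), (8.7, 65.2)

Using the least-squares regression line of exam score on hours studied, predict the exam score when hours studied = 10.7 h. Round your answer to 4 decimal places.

n = 8, Σx = 64.1, Σy = 450, Σxy = 3755.34, Σx² = 549.93
Sxx = Σx² − (Σx)²/n = 549.93 − 513.60125 = 36.32875
Sxy = Σxy − (Σx)(Σy)/n = 3755.34 − 3605.625 = 149.715
b = Sxy/Sxx = 149.715/36.32875 = 4.121116
a = ȳ − b·x̄ = 56.25 − 4.121116·8.0125 = 23.229556
ŷ(10.7) = a + b·10.7 = 23.229556 + 4.121116·10.7 = 67.325500

67.3255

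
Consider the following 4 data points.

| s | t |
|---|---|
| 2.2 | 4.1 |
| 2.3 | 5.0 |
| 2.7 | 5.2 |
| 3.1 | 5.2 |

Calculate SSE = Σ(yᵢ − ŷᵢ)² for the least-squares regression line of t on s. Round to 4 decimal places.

0.3968

n = 4, Σx = 10.3, Σy = 19.5, Σxy = 50.68, Σx² = 27.03, Σy² = 95.89
Sxx = Σx² − (Σx)²/n = 27.03 − 26.5225 = 0.5075
Sxy = Σxy − (Σx)(Σy)/n = 50.68 − 50.2125 = 0.4675
Syy = Σy² − (Σy)²/n = 95.89 − 95.0625 = 0.8275
b = Sxy/Sxx = 0.4675/0.5075 = 0.921182
SSE = Syy − b·Sxy = 0.8275 − 0.921182·0.4675 = 0.396847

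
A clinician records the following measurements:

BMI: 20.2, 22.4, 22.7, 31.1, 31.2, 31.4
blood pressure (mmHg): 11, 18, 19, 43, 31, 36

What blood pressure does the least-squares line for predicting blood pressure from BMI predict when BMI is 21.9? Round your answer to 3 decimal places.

n = 6, Σx = 159, Σy = 158, Σxy = 4491.6, Σx² = 4351.7
Sxx = Σx² − (Σx)²/n = 4351.7 − 4213.5 = 138.2
Sxy = Σxy − (Σx)(Σy)/n = 4491.6 − 4187 = 304.6
b = Sxy/Sxx = 304.6/138.2 = 2.204052
a = ȳ − b·x̄ = 26.333333 − 2.204052·26.5 = -32.074047
ŷ(21.9) = a + b·21.9 = -32.074047 + 2.204052·21.9 = 16.194694

16.195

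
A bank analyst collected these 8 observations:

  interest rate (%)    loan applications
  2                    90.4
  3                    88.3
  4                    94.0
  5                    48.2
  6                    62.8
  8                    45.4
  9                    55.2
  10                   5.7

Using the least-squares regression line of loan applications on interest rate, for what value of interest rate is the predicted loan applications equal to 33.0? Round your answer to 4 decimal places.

n = 8, Σx = 47, Σy = 490, Σxy = 2356.5, Σx² = 335
Sxx = Σx² − (Σx)²/n = 335 − 276.125 = 58.875
Sxy = Σxy − (Σx)(Σy)/n = 2356.5 − 2878.75 = -522.25
b = Sxy/Sxx = -522.25/58.875 = -8.870488
a = ȳ − b·x̄ = 61.25 − (-8.870488)·5.875 = 113.364119
Set a + b·x = 33.0: x = (33.0 − 113.364119) / (-8.870488) = 9.059718

9.0597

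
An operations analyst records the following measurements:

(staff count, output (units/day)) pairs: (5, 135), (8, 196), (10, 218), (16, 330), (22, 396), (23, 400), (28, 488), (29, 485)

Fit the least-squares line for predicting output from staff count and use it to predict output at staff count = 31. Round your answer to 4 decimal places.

525.0228

n = 8, Σx = 141, Σy = 2648, Σxy = 55344, Σx² = 3083
Sxx = Σx² − (Σx)²/n = 3083 − 2485.125 = 597.875
Sxy = Σxy − (Σx)(Σy)/n = 55344 − 46671 = 8673
b = Sxy/Sxx = 8673/597.875 = 14.506377
a = ȳ − b·x̄ = 331 − 14.506377·17.625 = 75.325110
ŷ(31) = a + b·31 = 75.325110 + 14.506377·31 = 525.022789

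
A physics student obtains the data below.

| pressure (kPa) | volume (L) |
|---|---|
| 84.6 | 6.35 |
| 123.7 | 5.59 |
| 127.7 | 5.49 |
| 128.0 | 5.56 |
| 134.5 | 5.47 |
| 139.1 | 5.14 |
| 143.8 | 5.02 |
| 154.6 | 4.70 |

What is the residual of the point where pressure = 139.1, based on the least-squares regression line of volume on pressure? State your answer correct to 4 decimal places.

-0.0537

n = 8, Σx = 1036, Σy = 43.32, Σxy = 5540.631, Σx² = 137168.8
Sxx = Σx² − (Σx)²/n = 137168.8 − 134162 = 3006.8
Sxy = Σxy − (Σx)(Σy)/n = 5540.631 − 5609.94 = -69.309
b = Sxy/Sxx = -69.309/3006.8 = -0.023051
a = ȳ − b·x̄ = 5.415 − (-0.023051)·129.5 = 8.400072
ŷ(139.1) = 8.400072 + (-0.023051)·139.1 = 5.193713
residual = y − ŷ = 5.14 − 5.193713 = -0.053713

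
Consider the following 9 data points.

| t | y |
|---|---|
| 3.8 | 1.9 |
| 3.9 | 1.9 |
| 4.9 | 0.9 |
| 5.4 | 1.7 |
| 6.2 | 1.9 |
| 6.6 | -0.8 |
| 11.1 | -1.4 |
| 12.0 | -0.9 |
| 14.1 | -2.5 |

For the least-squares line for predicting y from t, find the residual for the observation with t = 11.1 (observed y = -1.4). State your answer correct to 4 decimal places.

n = 9, Σx = 68, Σy = 2.7, Σxy = -26.87, Σx² = 630.84
Sxx = Σx² − (Σx)²/n = 630.84 − 513.777778 = 117.062222
Sxy = Σxy − (Σx)(Σy)/n = -26.87 − 20.4 = -47.27
b = Sxy/Sxx = -47.27/117.062222 = -0.403802
a = ȳ − b·x̄ = 0.3 − (-0.403802)·7.555556 = 3.350951
ŷ(11.1) = 3.350951 + (-0.403802)·11.1 = -1.131255
residual = y − ŷ = -1.4 − (-1.131255) = -0.268745

-0.2687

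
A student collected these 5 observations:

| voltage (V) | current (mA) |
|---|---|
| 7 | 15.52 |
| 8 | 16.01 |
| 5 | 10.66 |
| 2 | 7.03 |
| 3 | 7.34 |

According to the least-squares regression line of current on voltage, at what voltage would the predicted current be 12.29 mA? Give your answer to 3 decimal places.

5.587

n = 5, Σx = 25, Σy = 56.56, Σxy = 326.1, Σx² = 151
Sxx = Σx² − (Σx)²/n = 151 − 125 = 26
Sxy = Σxy − (Σx)(Σy)/n = 326.1 − 282.8 = 43.3
b = Sxy/Sxx = 43.3/26 = 1.665385
a = ȳ − b·x̄ = 11.312 − 1.665385·5 = 2.985077
Set a + b·x = 12.29: x = (12.29 − 2.985077) / 1.665385 = 5.587252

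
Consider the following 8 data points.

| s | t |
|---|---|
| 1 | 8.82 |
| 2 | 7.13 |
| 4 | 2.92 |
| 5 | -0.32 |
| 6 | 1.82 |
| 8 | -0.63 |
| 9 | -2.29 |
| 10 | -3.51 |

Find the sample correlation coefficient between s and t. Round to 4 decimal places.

n = 8, Σx = 45, Σy = 13.94, Σxy = -16.67, Σx² = 327, Σy² = 158.5316
Sxx = Σx² − (Σx)²/n = 327 − 253.125 = 73.875
Sxy = Σxy − (Σx)(Σy)/n = -16.67 − 78.4125 = -95.0825
Syy = Σy² − (Σy)²/n = 158.5316 − 24.29045 = 134.24115
r = Sxy/√(Sxx·Syy) = -95.0825/√(9917.064956) = -95.0825/99.584461 = -0.954793

-0.9548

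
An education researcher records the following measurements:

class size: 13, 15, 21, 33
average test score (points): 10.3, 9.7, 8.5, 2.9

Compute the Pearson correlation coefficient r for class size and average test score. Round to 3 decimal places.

-0.986

n = 4, Σx = 82, Σy = 31.4, Σxy = 553.6, Σx² = 1924, Σy² = 280.84
Sxx = Σx² − (Σx)²/n = 1924 − 1681 = 243
Sxy = Σxy − (Σx)(Σy)/n = 553.6 − 643.7 = -90.1
Syy = Σy² − (Σy)²/n = 280.84 − 246.49 = 34.35
r = Sxy/√(Sxx·Syy) = -90.1/√(8347.05) = -90.1/91.362191 = -0.986185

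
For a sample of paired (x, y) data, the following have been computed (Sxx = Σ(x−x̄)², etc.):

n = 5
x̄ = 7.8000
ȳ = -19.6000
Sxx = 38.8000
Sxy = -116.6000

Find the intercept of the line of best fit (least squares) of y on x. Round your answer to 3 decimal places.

b = Sxy/Sxx = -116.6/38.8 = -3.005155
a = ȳ − b·x̄ = -19.6 − (-3.005155)·7.8 = 3.840206

3.840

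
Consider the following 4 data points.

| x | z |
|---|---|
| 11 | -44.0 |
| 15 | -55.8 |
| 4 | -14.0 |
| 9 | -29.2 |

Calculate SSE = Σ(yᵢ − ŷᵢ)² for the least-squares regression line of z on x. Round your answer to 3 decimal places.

n = 4, Σx = 39, Σy = -143, Σxy = -1639.8, Σx² = 443, Σy² = 6098.28
Sxx = Σx² − (Σx)²/n = 443 − 380.25 = 62.75
Sxy = Σxy − (Σx)(Σy)/n = -1639.8 − (-1394.25) = -245.55
Syy = Σy² − (Σy)²/n = 6098.28 − 5112.25 = 986.03
b = Sxy/Sxx = -245.55/62.75 = -3.913147
SSE = Syy − b·Sxy = 986.03 − (-3.913147)·(-245.55) = 25.156653

25.157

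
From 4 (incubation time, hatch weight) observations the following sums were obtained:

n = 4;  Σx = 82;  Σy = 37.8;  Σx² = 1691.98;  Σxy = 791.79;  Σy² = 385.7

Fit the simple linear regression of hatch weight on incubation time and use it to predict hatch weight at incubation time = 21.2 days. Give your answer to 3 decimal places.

Sxx = Σx² − (Σx)²/n = 1691.98 − 1681 = 10.98
Sxy = Σxy − (Σx)(Σy)/n = 791.79 − 774.9 = 16.89
b = Sxy/Sxx = 16.89/10.98 = 1.538251
a = ȳ − b·x̄ = 9.45 − 1.538251·20.5 = -22.084153
ŷ(21.2) = a + b·21.2 = -22.084153 + 1.538251·21.2 = 10.526776

10.527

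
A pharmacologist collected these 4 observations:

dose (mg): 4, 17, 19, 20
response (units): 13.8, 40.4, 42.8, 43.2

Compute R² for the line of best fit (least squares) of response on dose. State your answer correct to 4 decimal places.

n = 4, Σx = 60, Σy = 140.2, Σxy = 2419.2, Σx² = 1066, Σy² = 5520.68
Sxx = Σx² − (Σx)²/n = 1066 − 900 = 166
Sxy = Σxy − (Σx)(Σy)/n = 2419.2 − 2103 = 316.2
Syy = Σy² − (Σy)²/n = 5520.68 − 4914.01 = 606.67
R² = Sxy²/(Sxx·Syy) = (316.2)²/(166·606.67) = 0.992803

0.9928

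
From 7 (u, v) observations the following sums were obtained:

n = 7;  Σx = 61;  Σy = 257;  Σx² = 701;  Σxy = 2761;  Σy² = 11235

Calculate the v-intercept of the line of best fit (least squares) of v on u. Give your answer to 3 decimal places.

Sxx = Σx² − (Σx)²/n = 701 − 531.571429 = 169.428571
Sxy = Σxy − (Σx)(Σy)/n = 2761 − 2239.571429 = 521.428571
b = Sxy/Sxx = 521.428571/169.428571 = 3.077572
a = ȳ − b·x̄ = 36.714286 − 3.077572·8.714286 = 9.895447

9.895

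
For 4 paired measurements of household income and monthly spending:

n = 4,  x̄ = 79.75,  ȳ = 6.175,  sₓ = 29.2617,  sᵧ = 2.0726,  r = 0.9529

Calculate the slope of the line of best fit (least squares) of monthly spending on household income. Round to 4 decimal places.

b = r · sᵧ/sₓ = 0.9529 · 2.0726/29.2617 = 0.067494

0.0675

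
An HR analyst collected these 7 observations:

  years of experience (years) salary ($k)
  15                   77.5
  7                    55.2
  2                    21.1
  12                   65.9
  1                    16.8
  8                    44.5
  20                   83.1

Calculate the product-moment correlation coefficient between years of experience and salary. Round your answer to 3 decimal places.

n = 7, Σx = 65, Σy = 364.1, Σxy = 4416.7, Σx² = 887, Σy² = 23009.41
Sxx = Σx² − (Σx)²/n = 887 − 603.571429 = 283.428571
Sxy = Σxy − (Σx)(Σy)/n = 4416.7 − 3380.928571 = 1035.771429
Syy = Σy² − (Σy)²/n = 23009.41 − 18938.401429 = 4071.008571
r = Sxy/√(Sxx·Syy) = 1035.771429/√(1153840.143673) = 1035.771429/1074.169513 = 0.964253

0.964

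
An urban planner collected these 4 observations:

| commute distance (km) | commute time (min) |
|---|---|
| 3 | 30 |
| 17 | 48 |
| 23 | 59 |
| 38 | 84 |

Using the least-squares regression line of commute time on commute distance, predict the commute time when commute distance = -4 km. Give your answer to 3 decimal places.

17.582

n = 4, Σx = 81, Σy = 221, Σxy = 5455, Σx² = 2271
Sxx = Σx² − (Σx)²/n = 2271 − 1640.25 = 630.75
Sxy = Σxy − (Σx)(Σy)/n = 5455 − 4475.25 = 979.75
b = Sxy/Sxx = 979.75/630.75 = 1.553310
a = ȳ − b·x̄ = 55.25 − 1.553310·20.25 = 23.795482
ŷ(-4) = a + b·-4 = 23.795482 + 1.553310·(-4) = 17.582243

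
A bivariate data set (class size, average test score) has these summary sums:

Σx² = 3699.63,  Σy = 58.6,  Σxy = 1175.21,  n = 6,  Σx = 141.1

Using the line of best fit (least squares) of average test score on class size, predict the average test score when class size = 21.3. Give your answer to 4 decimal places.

Sxx = Σx² − (Σx)²/n = 3699.63 − 3318.201667 = 381.428333
Sxy = Σxy − (Σx)(Σy)/n = 1175.21 − 1378.076667 = -202.866667
b = Sxy/Sxx = -202.866667/381.428333 = -0.531861
a = ȳ − b·x̄ = 9.766667 − (-0.531861)·23.516667 = 22.274253
ŷ(21.3) = a + b·21.3 = 22.274253 + (-0.531861)·21.3 = 10.945624

10.9456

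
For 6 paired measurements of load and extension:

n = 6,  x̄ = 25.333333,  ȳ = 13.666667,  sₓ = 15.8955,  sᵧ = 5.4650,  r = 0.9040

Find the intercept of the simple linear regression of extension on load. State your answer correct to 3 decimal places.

5.793

b = r · sᵧ/sₓ = 0.904 · 5.465/15.8955 = 0.310802
a = ȳ − b·x̄ = 13.666667 − 0.310802·25.333333 = 5.793006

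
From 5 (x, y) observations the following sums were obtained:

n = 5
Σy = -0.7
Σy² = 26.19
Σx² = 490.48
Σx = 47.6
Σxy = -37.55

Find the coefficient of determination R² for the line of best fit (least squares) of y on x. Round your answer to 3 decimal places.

0.979

Sxx = Σx² − (Σx)²/n = 490.48 − 453.152 = 37.328
Sxy = Σxy − (Σx)(Σy)/n = -37.55 − (-6.664) = -30.886
Syy = Σy² − (Σy)²/n = 26.19 − 0.098 = 26.092
R² = Sxy²/(Sxx·Syy) = (-30.886)²/(37.328·26.092) = 0.979448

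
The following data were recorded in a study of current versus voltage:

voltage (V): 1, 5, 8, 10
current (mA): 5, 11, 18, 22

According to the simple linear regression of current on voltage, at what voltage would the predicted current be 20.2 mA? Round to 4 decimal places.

9.2409

n = 4, Σx = 24, Σy = 56, Σxy = 424, Σx² = 190
Sxx = Σx² − (Σx)²/n = 190 − 144 = 46
Sxy = Σxy − (Σx)(Σy)/n = 424 − 336 = 88
b = Sxy/Sxx = 88/46 = 1.913043
a = ȳ − b·x̄ = 14 − 1.913043·6 = 2.521739
Set a + b·x = 20.2: x = (20.2 − 2.521739) / 1.913043 = 9.240909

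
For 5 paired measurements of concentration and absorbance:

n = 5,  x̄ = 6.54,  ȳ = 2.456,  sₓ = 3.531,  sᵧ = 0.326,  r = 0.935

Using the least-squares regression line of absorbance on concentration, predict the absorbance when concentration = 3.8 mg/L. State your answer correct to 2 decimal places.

b = r · sᵧ/sₓ = 0.935 · 0.326/3.531 = 0.086324
a = ȳ − b·x̄ = 2.456 − 0.086324·6.54 = 1.891441
ŷ(3.8) = a + b·3.8 = 1.891441 + 0.086324·3.8 = 2.219472

2.22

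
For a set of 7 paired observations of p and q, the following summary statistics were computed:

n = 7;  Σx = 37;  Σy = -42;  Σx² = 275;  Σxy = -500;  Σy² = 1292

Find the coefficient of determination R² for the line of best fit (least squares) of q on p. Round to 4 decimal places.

Sxx = Σx² − (Σx)²/n = 275 − 195.571429 = 79.428571
Sxy = Σxy − (Σx)(Σy)/n = -500 − (-222) = -278
Syy = Σy² − (Σy)²/n = 1292 − 252 = 1040
R² = Sxy²/(Sxx·Syy) = (-278)²/(79.428571·1040) = 0.935577

0.9356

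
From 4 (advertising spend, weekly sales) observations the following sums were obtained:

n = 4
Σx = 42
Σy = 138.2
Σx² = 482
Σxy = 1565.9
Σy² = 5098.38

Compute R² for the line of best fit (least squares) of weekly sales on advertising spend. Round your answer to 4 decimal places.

0.9934

Sxx = Σx² − (Σx)²/n = 482 − 441 = 41
Sxy = Σxy − (Σx)(Σy)/n = 1565.9 − 1451.1 = 114.8
Syy = Σy² − (Σy)²/n = 5098.38 − 4774.81 = 323.57
R² = Sxy²/(Sxx·Syy) = (114.8)²/(41·323.57) = 0.993417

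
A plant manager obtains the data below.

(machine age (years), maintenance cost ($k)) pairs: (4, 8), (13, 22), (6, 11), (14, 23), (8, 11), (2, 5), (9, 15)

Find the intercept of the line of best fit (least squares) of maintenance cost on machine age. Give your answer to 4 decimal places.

1.4358

n = 7, Σx = 56, Σy = 95, Σxy = 939, Σx² = 566
Sxx = Σx² − (Σx)²/n = 566 − 448 = 118
Sxy = Σxy − (Σx)(Σy)/n = 939 − 760 = 179
b = Sxy/Sxx = 179/118 = 1.516949
a = ȳ − b·x̄ = 13.571429 − 1.516949·8 = 1.435835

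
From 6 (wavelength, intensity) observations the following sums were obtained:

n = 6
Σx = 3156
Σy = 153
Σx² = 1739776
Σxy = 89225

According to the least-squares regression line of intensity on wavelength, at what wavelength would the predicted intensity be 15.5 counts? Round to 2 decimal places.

434.86

Sxx = Σx² − (Σx)²/n = 1739776 − 1660056 = 79720
Sxy = Σxy − (Σx)(Σy)/n = 89225 − 80478 = 8747
b = Sxy/Sxx = 8747/79720 = 0.109722
a = ȳ − b·x̄ = 25.5 − 0.109722·526 = -32.213522
Set a + b·x = 15.5: x = (15.5 − (-32.213522)) / 0.109722 = 434.860181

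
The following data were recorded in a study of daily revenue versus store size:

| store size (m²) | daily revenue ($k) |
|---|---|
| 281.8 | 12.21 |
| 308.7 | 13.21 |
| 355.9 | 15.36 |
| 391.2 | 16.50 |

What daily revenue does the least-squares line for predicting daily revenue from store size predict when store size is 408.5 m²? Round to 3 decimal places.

n = 4, Σx = 1337.6, Σy = 57.28, Σxy = 19440.129, Σx² = 454409.18
Sxx = Σx² − (Σx)²/n = 454409.18 − 447293.44 = 7115.74
Sxy = Σxy − (Σx)(Σy)/n = 19440.129 − 19154.432 = 285.697
b = Sxy/Sxx = 285.697/7115.74 = 0.040150
a = ȳ − b·x̄ = 14.32 − 0.040150·334.4 = 0.893838
ŷ(408.5) = a + b·408.5 = 0.893838 + 0.040150·408.5 = 17.295115

17.295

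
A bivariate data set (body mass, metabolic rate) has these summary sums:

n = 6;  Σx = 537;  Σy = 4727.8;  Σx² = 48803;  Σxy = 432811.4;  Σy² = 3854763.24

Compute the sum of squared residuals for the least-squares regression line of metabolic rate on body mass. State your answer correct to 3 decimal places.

Sxx = Σx² − (Σx)²/n = 48803 − 48061.5 = 741.5
Sxy = Σxy − (Σx)(Σy)/n = 432811.4 − 423138.1 = 9673.3
Syy = Σy² − (Σy)²/n = 3854763.24 − 3725348.806667 = 129414.433333
b = Sxy/Sxx = 9673.3/741.5 = 13.045583
SSE = Syy − b·Sxy = 129414.433333 − 13.045583·9673.3 = 3220.592619

3220.593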